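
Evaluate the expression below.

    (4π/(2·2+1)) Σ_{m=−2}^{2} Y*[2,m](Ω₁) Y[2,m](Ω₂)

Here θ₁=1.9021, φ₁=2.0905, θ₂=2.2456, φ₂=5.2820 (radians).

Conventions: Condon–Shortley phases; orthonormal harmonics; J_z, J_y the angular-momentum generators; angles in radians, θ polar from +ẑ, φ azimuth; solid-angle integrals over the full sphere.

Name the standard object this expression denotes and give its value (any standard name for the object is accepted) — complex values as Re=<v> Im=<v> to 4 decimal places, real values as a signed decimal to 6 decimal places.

Legendre polynomial (addition theorem), -0.071891

This sum is the spherical-harmonic addition theorem: it equals the Legendre polynomial P_l(cos γ) of the angle γ between the two directions.
Addition theorem: P_2(cos γ) = (4π/5) Σ_m Y*_{lm}(Ω₁) Y_{lm}(Ω₂), m = −2…2:
  m=-2: Y*=-0.175027-0.297775i  Y=-0.098514+0.213915i  product +0.080941-0.008106i
  m=-1: Y*=+0.118011-0.206251i  Y=-0.203244-0.317361i  product -0.089441+0.004467i
  m=+0: Y*=-0.215282-0.000000i  Y=+0.053905+0.000000i  product -0.011605-0.000000i
  m=+1: Y*=-0.118011-0.206251i  Y=+0.203244-0.317361i  product -0.089441-0.004467i
  m=+2: Y*=-0.175027+0.297775i  Y=-0.098514-0.213915i  product +0.080941+0.008106i
Σ over m = -0.028605+0.000000i; ×(4π/5) → -0.071891+0.000000i. Real part: -0.071891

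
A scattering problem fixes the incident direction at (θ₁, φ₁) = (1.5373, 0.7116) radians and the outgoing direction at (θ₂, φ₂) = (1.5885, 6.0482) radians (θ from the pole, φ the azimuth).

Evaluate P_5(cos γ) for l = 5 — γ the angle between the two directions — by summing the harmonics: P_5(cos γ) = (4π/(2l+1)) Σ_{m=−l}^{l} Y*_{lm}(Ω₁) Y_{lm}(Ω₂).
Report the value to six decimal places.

-0.111458

Summing Y*_{l m}(θ₁,φ₁)·Y_{l m}(θ₂,φ₂) over m ∈ [−5, 5]; prefactor 4π/(2·5+1) = 1.142397:
  term(m=-5) = 0.00441 - 0.21460j   from Y*(Ω₁)=-0.42328 - 0.18721j, Y(Ω₂)=0.17883 + 0.42790j
  term(m=-4) = 0.00102 + 0.00077j   from Y*(Ω₁)=-0.04692 + 0.01427j, Y(Ω₂)=-0.01532 - 0.02097j
  term(m=-3) = -0.11255 + 0.03504j   from Y*(Ω₁)=0.18276 - 0.28893j, Y(Ω₂)=-0.26262 - 0.22343j
  term(m=-2) = 0.00054 - 0.00161j   from Y*(Ω₁)=-0.00831 - 0.05589j, Y(Ω₂)=0.02672 + 0.01357j
  term(m=-1) = 0.05871 + 0.08151j   from Y*(Ω₁)=0.23862 + 0.20576j, Y(Ω₂)=0.31007 + 0.07423j
  term(m=+0) = -0.00181 + 0.00000j   from Y*(Ω₁)=0.05844 + 0.00000j, Y(Ω₂)=-0.03101 + 0.00000j
  term(m=+1) = 0.05871 - 0.08151j   from Y*(Ω₁)=-0.23862 + 0.20576j, Y(Ω₂)=-0.31007 + 0.07423j
  term(m=+2) = 0.00054 + 0.00161j   from Y*(Ω₁)=-0.00831 + 0.05589j, Y(Ω₂)=0.02672 - 0.01357j
  term(m=+3) = -0.11255 - 0.03504j   from Y*(Ω₁)=-0.18276 - 0.28893j, Y(Ω₂)=0.26262 - 0.22343j
  term(m=+4) = 0.00102 - 0.00077j   from Y*(Ω₁)=-0.04692 - 0.01427j, Y(Ω₂)=-0.01532 + 0.02097j
  term(m=+5) = 0.00441 + 0.21460j   from Y*(Ω₁)=0.42328 - 0.18721j, Y(Ω₂)=-0.17883 + 0.42790j
Total Σ_m = -0.09756 + 0.00000j. Multiply by 1.142397: -0.11146 + 0.00000j. P_5(cos γ) = -0.111458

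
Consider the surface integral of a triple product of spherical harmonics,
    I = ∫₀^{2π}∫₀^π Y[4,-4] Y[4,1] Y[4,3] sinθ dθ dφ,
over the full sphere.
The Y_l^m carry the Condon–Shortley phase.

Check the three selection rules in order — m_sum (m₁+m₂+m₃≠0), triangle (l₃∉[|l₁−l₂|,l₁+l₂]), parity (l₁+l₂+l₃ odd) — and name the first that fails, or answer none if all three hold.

none

m₁+m₂+m₃ = -4 + 1 + 3 = 0  ✓
triangle: |4−4|=0 ≤ l₃=4 ≤ 4+4=8  ✓
parity: l₁+l₂+l₃ = 12 is even  ✓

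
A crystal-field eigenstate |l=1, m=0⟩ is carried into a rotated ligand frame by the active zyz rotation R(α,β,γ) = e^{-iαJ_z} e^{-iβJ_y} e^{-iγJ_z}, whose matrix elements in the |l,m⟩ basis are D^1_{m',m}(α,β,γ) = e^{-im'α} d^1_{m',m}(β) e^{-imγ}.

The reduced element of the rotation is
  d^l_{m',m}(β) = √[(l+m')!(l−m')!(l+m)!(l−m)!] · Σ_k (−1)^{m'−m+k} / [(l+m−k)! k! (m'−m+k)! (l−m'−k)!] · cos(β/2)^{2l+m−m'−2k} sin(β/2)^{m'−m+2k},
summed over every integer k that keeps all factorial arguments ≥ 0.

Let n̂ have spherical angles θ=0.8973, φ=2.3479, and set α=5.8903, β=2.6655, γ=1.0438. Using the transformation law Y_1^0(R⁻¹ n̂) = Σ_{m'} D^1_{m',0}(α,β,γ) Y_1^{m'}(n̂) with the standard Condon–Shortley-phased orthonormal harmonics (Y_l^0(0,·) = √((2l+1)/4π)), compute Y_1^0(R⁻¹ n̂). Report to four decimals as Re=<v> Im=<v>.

Need the full column D^1_{m',0} for m'=−1..1 at α=5.8903, β=2.6655, γ=1.0438.
cos(β/2)=0.235804, sin(β/2)=0.971801
d^1_{-1,0}: single k=1 term ⇒ +0.324074;  D = +0.299382-0.124074i
d^1_{0,0}: k∈[0..1] ⇒ +0.055604 -0.944396 = -0.888792;  D = -0.888792+0.000000i
d^1_{1,0}: single k=0 term ⇒ -0.324074;  D = -0.299382-0.124074i
Y_1^{m'}(θ=0.8973,φ=2.3479) and Σ D·Y over m':
  (+0.2994-0.1241i)·(-0.1894-0.1925i)  (-0.8888+0.0000i)·(+0.3048+0.0000i)  (-0.2994-0.1241i)·(+0.1894-0.1925i)
Y_1^0(R⁻¹ n̂) = -0.432025+0.000000i

Re=-0.4320 Im=0.0000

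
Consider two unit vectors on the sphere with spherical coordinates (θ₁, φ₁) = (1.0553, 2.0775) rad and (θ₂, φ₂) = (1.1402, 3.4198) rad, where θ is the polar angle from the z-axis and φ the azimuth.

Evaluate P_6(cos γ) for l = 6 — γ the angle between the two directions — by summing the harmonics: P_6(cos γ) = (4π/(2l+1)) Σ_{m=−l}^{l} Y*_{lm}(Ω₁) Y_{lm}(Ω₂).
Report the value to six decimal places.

Term-by-term m-sum for l=6 (normalisation 4π/13 = 0.966644):
  term(m=-6) = -0.011314-0.055866i   from Y*(Ω₁)=+0.208472-0.021206i, Y(Ω₂)=-0.026736-0.270699i
  term(m=-5) = +0.161939-0.073939i   from Y*(Ω₁)=-0.234965-0.337566i, Y(Ω₂)=-0.077388+0.425861i
  term(m=-4) = +0.046575+0.060408i   from Y*(Ω₁)=-0.150641+0.307117i, Y(Ω₂)=+0.098589-0.200010i
  term(m=-3) = -0.009672+0.011828i   from Y*(Ω₁)=-0.069031+0.003502i, Y(Ω₂)=+0.148427-0.163809i
  term(m=-2) = -0.096218-0.047311i   from Y*(Ω₁)=+0.185897+0.298238i, Y(Ω₂)=-0.259075+0.161136i
  term(m=-1) = -0.001655+0.007118i   from Y*(Ω₁)=+0.029293-0.052777i, Y(Ω₂)=-0.116418+0.033251i
  term(m=+0) = +0.104677+0.000000i   from Y*(Ω₁)=+0.332406-0.000000i, Y(Ω₂)=+0.314908+0.000000i
  term(m=+1) = -0.001655-0.007118i   from Y*(Ω₁)=-0.029293-0.052777i, Y(Ω₂)=+0.116418+0.033251i
  term(m=+2) = -0.096218+0.047311i   from Y*(Ω₁)=+0.185897-0.298238i, Y(Ω₂)=-0.259075-0.161136i
  term(m=+3) = -0.009672-0.011828i   from Y*(Ω₁)=+0.069031+0.003502i, Y(Ω₂)=-0.148427-0.163809i
  term(m=+4) = +0.046575-0.060408i   from Y*(Ω₁)=-0.150641-0.307117i, Y(Ω₂)=+0.098589+0.200010i
  term(m=+5) = +0.161939+0.073939i   from Y*(Ω₁)=+0.234965-0.337566i, Y(Ω₂)=+0.077388+0.425861i
  term(m=+6) = -0.011314+0.055866i   from Y*(Ω₁)=+0.208472+0.021206i, Y(Ω₂)=-0.026736+0.270699i
Accumulated sum +0.283986+0.000000i; after 4π/(2l+1) scaling, +0.274513+0.000000i ⇒ P_6 = 0.274513

0.274513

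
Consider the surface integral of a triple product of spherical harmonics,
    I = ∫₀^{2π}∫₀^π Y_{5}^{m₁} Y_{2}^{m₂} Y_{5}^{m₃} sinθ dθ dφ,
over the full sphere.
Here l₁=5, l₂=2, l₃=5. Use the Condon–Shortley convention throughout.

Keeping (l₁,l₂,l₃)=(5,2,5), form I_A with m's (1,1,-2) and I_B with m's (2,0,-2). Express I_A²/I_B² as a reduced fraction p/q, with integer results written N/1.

7/6

Same 5,2,5: normalisation and zero-m 3j drop out of the ratio.
A: Δ: 2! 8! 2! / 13! → 1/38610; sum: t=1:−1/1440 t=2:+1/2880 = -1/2880; 3j²(5 2 5; 1 1 -2) = Δ·Π!·Σ² = 7/715  (sign +1)
B: Δ: 2! 8! 2! / 13! → 1/38610; sum: t=0:+1/2880 t=1:−1/1440 t=2:+1/20160 = -1/3360; 3j²(5 2 5; 2 0 -2) = Δ·Π!·Σ² = 6/715  (sign +1)
I_A²/I_B² = (7/715)/(6/715) = 7/6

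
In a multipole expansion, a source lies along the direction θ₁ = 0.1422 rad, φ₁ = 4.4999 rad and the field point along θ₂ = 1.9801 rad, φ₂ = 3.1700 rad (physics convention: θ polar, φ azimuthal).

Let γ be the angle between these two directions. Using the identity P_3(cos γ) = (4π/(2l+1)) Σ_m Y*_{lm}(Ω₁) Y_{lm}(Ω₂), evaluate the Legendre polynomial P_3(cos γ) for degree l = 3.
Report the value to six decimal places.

0.424887

Expand P_3 via completeness: Σ_{m} conj(Y_{3,m}) at Ω₁ times Y_{3,m} at Ω₂ —
  term(m=-3) = -0.000253-0.000287i   from Y*(Ω₁)=+0.000707+0.000954i, Y(Ω₂)=-0.320969+0.027420i
  term(m=-2) = +0.006164-0.003223i   from Y*(Ω₁)=-0.018512+0.008378i, Y(Ω₂)=-0.341751+0.019437i
  term(m=-1) = -0.002629-0.010701i   from Y*(Ω₁)=-0.037667-0.174589i, Y(Ω₂)=+0.061673-0.001752i
  term(m=+0) = +0.230117+0.000000i   from Y*(Ω₁)=+0.701722-0.000000i, Y(Ω₂)=+0.327932+0.000000i
  term(m=+1) = -0.002629+0.010701i   from Y*(Ω₁)=+0.037667-0.174589i, Y(Ω₂)=-0.061673-0.001752i
  term(m=+2) = +0.006164+0.003223i   from Y*(Ω₁)=-0.018512-0.008378i, Y(Ω₂)=-0.341751-0.019437i
  term(m=+3) = -0.000253+0.000287i   from Y*(Ω₁)=-0.000707+0.000954i, Y(Ω₂)=+0.320969+0.027420i
Σ over m = +0.236680-0.000000i; ×(4π/7) → +0.424887-0.000000i. Real part: 0.424887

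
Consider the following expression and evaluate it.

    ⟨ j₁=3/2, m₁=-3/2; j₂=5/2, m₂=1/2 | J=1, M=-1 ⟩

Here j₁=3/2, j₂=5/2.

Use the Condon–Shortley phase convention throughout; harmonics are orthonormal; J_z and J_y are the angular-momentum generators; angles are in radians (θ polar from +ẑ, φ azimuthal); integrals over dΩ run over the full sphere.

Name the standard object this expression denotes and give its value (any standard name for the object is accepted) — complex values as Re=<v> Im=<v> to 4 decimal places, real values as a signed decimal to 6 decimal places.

This is a Clebsch–Gordan (vector-coupling) coefficient.
√[3·3!0!2!/6! · 0!3!3!2!0!2!] = √(36/5)
  +(−1)^3/∏(3,0,0,0,0,2)! = -1/12  (running -1/12)
⟨..|..⟩ = √(36/5)·(-1/12) = -0.223607

Clebsch–Gordan coefficient, −√(1/20) ≈ -0.223607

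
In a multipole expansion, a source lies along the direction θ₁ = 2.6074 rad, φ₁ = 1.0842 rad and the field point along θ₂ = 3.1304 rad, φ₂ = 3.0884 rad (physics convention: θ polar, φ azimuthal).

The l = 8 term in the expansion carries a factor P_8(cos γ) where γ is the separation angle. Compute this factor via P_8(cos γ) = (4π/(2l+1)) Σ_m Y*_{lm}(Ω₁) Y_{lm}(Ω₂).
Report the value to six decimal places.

-0.307634

Expand P_8 via completeness: Σ_{m} conj(Y_{8,m}) at Ω₁ times Y_{8,m} at Ω₂ —
  [-8]  conj(Y_{8,-8})(Ω₁) = (-0.001701, 0.001589) ; Y_{8,-8}(Ω₂) = (0.000000, 0.000000) ; Δ = (-0.000000, 0.000000)
  [-7]  conj(Y_{8,-7})(Ω₁) = (-0.004116, -0.015191) ; Y_{8,-7}(Ω₂) = (0.000000, 0.000000) ; Δ = (0.000000, -0.000000)
  [-6]  conj(Y_{8,-6})(Ω₁) = (0.064677, 0.014600) ; Y_{8,-6}(Ω₂) = (0.000000, 0.000000) ; Δ = (0.000000, 0.000000)
  [-5]  conj(Y_{8,-5})(Ω₁) = (-0.126405, 0.147477) ; Y_{8,-5}(Ω₂) = (0.000000, 0.000000) ; Δ = (-0.000000, 0.000000)
  [-4]  conj(Y_{8,-4})(Ω₁) = (-0.145167, -0.368156) ; Y_{8,-4}(Ω₂) = (0.000000, 0.000000) ; Δ = (-0.000000, -0.000000)
  [-3]  conj(Y_{8,-3})(Ω₁) = (0.506954, 0.056508) ; Y_{8,-3}(Ω₂) = (0.000019, 0.000003) ; Δ = (0.000010, 0.000003)
  [-2]  conj(Y_{8,-2})(Ω₁) = (-0.146017, 0.214534) ; Y_{8,-2}(Ω₂) = (0.001285, 0.000137) ; Δ = (-0.000217, 0.000256)
  [-1]  conj(Y_{8,-1})(Ω₁) = (0.133539, 0.252426) ; Y_{8,-1}(Ω₂) = (0.055092, 0.002933) ; Δ = (0.006617, 0.014298)
  [+0]  conj(Y_{8,0})(Ω₁) = (-0.369665, -0.000000) ; Y_{8,0}(Ω₂) = (1.160485, 0.000000) ; Δ = (-0.428991, -0.000000)
  [+1]  conj(Y_{8,1})(Ω₁) = (-0.133539, 0.252426) ; Y_{8,1}(Ω₂) = (-0.055092, 0.002933) ; Δ = (0.006617, -0.014298)
  [+2]  conj(Y_{8,2})(Ω₁) = (-0.146017, -0.214534) ; Y_{8,2}(Ω₂) = (0.001285, -0.000137) ; Δ = (-0.000217, -0.000256)
  [+3]  conj(Y_{8,3})(Ω₁) = (-0.506954, 0.056508) ; Y_{8,3}(Ω₂) = (-0.000019, 0.000003) ; Δ = (0.000010, -0.000003)
  [+4]  conj(Y_{8,4})(Ω₁) = (-0.145167, 0.368156) ; Y_{8,4}(Ω₂) = (0.000000, -0.000000) ; Δ = (-0.000000, 0.000000)
  [+5]  conj(Y_{8,5})(Ω₁) = (0.126405, 0.147477) ; Y_{8,5}(Ω₂) = (-0.000000, 0.000000) ; Δ = (-0.000000, -0.000000)
  [+6]  conj(Y_{8,6})(Ω₁) = (0.064677, -0.014600) ; Y_{8,6}(Ω₂) = (0.000000, -0.000000) ; Δ = (0.000000, -0.000000)
  [+7]  conj(Y_{8,7})(Ω₁) = (0.004116, -0.015191) ; Y_{8,7}(Ω₂) = (-0.000000, 0.000000) ; Δ = (0.000000, 0.000000)
  [+8]  conj(Y_{8,8})(Ω₁) = (-0.001701, -0.001589) ; Y_{8,8}(Ω₂) = (0.000000, -0.000000) ; Δ = (-0.000000, -0.000000)
Accumulated sum (-0.416172, 0.000000); after 4π/(2l+1) scaling, (-0.307634, 0.000000) ⇒ P_8 = -0.307634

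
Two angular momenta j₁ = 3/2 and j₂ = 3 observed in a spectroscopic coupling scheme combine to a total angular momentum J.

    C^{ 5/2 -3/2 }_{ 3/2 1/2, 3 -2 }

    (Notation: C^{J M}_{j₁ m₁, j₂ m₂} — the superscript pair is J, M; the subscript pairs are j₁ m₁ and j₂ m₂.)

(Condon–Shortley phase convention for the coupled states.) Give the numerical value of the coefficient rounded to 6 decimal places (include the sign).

√[6·2!1!4!/8! · 2!1!1!5!1!4!] = √(288/7)
  +(−1)^0/∏(0,2,1,1,0,3)! = 1/12  (running 1/12)
  +(−1)^1/∏(1,1,0,0,1,4)! = -1/24  (running 1/24)
⟨..|..⟩ = √(288/7)·(1/24) = +0.267261

+√(1/14) = +0.267261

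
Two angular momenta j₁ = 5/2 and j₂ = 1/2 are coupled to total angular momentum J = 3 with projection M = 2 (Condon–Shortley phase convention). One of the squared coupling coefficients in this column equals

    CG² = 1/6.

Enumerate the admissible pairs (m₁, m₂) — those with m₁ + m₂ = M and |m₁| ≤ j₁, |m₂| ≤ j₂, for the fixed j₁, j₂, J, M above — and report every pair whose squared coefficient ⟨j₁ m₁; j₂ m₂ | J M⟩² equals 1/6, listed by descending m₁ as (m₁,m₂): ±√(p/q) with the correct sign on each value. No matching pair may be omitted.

Admissible pairs with m₁+m₂ = M = 2: (3/2,1/2), (5/2,-1/2)
  (m₁,m₂)=(5/2,-1/2): CG² = 1/6, CG = +√(1/6)   ← matches the target
  (m₁,m₂)=(3/2,1/2): CG² = 5/6, CG = +√(5/6)
Pairs with CG² = 1/6: (5/2,-1/2): +√(1/6)

(5/2,-1/2): +√(1/6)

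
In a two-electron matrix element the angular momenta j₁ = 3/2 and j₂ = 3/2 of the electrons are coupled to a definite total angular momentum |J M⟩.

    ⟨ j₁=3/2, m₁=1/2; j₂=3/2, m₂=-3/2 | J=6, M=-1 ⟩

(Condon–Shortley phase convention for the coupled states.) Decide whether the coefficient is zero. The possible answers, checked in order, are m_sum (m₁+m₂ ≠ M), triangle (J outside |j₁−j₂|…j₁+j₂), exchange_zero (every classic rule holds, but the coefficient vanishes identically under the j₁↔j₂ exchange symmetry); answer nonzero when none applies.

m-sum: m₁+m₂ = 1/2+(-3/2) = -1, M = -1  ✓
triangle: need |j₁−j₂| ≤ J ≤ j₁+j₂, i.e. J ∈ [0, 3]; J = 6 is outside ✗ ⇒ coefficient is 0

triangle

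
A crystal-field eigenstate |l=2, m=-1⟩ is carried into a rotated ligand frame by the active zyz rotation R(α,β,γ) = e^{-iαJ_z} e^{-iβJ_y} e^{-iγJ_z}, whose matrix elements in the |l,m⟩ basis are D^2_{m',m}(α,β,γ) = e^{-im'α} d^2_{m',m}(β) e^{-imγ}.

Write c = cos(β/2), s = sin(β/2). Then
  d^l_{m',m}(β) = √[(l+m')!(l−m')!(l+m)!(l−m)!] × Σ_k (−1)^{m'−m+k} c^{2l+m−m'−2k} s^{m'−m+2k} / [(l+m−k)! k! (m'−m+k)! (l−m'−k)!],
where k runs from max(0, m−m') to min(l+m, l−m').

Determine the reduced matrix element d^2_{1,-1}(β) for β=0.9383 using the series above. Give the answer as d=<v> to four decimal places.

d=0.4461

d^2_{1,-1}(β=0.9383) via the finite sum:
c=cos(0.938300/2)=0.891953, s=sin(0.938300/2)=0.452128; N=√[6·1·1·6]=6.000000
Admissible k: 0..1 (factorial args all ≥0)
  k=0: (−1)^2·6.0000/(2)·0.8920^2·0.4521^2 = +0.487897
  k=1: (−1)^3·6.0000/(6)·0.8920^0·0.4521^4 = -0.041788
d^2_{1,-1}(0.9383) = +0.487897 -0.041788 = +0.446110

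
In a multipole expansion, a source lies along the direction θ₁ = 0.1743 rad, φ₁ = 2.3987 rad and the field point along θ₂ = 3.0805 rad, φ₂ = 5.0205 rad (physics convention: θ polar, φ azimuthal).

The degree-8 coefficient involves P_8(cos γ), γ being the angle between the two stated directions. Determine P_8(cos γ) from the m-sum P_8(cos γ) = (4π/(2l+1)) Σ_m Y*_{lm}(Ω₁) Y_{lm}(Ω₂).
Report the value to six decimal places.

0.737838

Summing Y*_{l m}(θ₁,φ₁)·Y_{l m}(θ₂,φ₂) over m ∈ [−8, 8]; prefactor 4π/(2·8+1) = 0.739198:
  m=-8: (0.000000, 0.000000) × (-0.000000, -0.000000) = (-0.000000, -0.000000)  (running Σ = (-0.000000, -0.000000))
  m=-7: (-0.000004, -0.000008) × (0.000000, -0.000000) = (-0.000000, -0.000000)  (running Σ = (-0.000000, -0.000000))
  m=-6: (-0.000035, 0.000134) × (0.000000, 0.000000) = (-0.000000, 0.000000)  (running Σ = (-0.000000, 0.000000))
  m=-5: (0.001219, -0.000786) × (-0.000008, -0.000000) = (-0.000000, 0.000000)  (running Σ = (-0.000000, 0.000000))
  m=-4: (-0.011137, -0.001912) × (0.000062, -0.000176) = (-0.000001, 0.000002)  (running Σ = (-0.000001, 0.000002))
  m=-3: (0.039698, 0.051375) × (0.002504, 0.001889) = (0.000002, 0.000204)  (running Σ = (0.000001, 0.000205))
  m=-2: (0.022207, -0.260594) × (-0.030759, 0.021784) = (0.004994, 0.008499)  (running Σ = (0.004995, 0.008705))
  m=-1: (-0.476567, 0.437683) × (-0.088414, -0.277818) = (0.163731, 0.093701)  (running Σ = (0.168726, 0.102406))
  m=0: (0.608242, -0.000000) × (1.086258, 0.000000) = (0.660708, 0.000000)  (running Σ = (0.829434, 0.102406))
  m=1: (0.476567, 0.437683) × (0.088414, -0.277818) = (0.163731, -0.093701)  (running Σ = (0.993165, 0.008705))
  m=2: (0.022207, 0.260594) × (-0.030759, -0.021784) = (0.004994, -0.008499)  (running Σ = (0.998159, 0.000205))
  m=3: (-0.039698, 0.051375) × (-0.002504, 0.001889) = (0.000002, -0.000204)  (running Σ = (0.998161, 0.000002))
  m=4: (-0.011137, 0.001912) × (0.000062, 0.000176) = (-0.000001, -0.000002)  (running Σ = (0.998160, 0.000000))
  m=5: (-0.001219, -0.000786) × (0.000008, -0.000000) = (-0.000000, -0.000000)  (running Σ = (0.998160, 0.000000))
  m=6: (-0.000035, -0.000134) × (0.000000, -0.000000) = (-0.000000, -0.000000)  (running Σ = (0.998160, -0.000000))
  m=7: (0.000004, -0.000008) × (-0.000000, -0.000000) = (-0.000000, 0.000000)  (running Σ = (0.998160, -0.000000))
  m=8: (0.000000, -0.000000) × (-0.000000, 0.000000) = (-0.000000, 0.000000)  (running Σ = (0.998160, -0.000000))
Total Σ_m = (0.998160, -0.000000). Multiply by 0.739198: (0.737838, -0.000000). P_8(cos γ) = 0.737838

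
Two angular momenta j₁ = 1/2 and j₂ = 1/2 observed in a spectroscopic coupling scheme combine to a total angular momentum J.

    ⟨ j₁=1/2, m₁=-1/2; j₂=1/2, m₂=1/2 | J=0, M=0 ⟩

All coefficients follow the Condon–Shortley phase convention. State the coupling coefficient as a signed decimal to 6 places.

−√(1/2) = -0.707107

√[1·1!0!0!/2! · 0!1!1!0!0!0!] = √(1/2)
  +(−1)^1/∏(1,0,0,0,0,0)! = -1  (running -1)
⟨..|..⟩ = √(1/2)·(-1) = -0.707107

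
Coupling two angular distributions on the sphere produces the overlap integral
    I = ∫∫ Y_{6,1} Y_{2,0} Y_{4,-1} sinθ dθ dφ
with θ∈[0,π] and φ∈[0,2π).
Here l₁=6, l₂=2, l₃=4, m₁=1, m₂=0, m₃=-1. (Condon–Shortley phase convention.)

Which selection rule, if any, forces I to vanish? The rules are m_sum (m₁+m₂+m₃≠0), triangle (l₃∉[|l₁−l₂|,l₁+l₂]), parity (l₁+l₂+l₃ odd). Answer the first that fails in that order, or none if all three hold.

none

azimuthal sum: 1 + 0 − 1 = 0  ✓
4 ≤ 4 ≤ 8 (triangle on l)  ✓
L = 6 + 2 + 4 = 12 (even)  ✓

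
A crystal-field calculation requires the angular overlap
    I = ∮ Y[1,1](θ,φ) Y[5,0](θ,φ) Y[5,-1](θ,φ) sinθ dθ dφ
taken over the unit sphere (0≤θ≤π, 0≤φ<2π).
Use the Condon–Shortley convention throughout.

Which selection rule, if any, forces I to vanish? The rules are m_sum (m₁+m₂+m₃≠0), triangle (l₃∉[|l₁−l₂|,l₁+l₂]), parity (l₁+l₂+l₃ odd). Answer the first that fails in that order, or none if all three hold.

azimuthal sum: 1 + 0 − 1 = 0  ✓
4 ≤ 5 ≤ 6 (triangle on l)  ✓
L = 1 + 5 + 5 = 11 (odd)  ✗

parity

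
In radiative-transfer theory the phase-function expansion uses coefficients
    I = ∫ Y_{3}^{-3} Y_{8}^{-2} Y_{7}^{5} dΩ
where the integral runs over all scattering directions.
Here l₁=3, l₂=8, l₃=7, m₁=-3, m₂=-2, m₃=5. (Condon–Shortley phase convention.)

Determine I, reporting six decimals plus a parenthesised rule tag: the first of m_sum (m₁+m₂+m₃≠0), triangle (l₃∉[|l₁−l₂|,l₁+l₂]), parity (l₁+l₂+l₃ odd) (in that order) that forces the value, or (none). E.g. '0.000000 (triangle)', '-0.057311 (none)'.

-0.069177 (none)

Checks pass: Σm=0; 18 even; l₃=7∈[5,11].
(2·3+1)(2·8+1)(2·7+1) = 1785
Δ: 4! 2! 12! / 19! → 1/5290740
sum: t=1:−1/7257600 t=2:+1/2073600 t=3:−1/7257600 = 1/4838400
3j²(3 8 7; 0 0 0) = Δ·Π!·Σ² = 252/20995  (sign -1)
sum: t=4:+1/348364800 = 1/348364800
3j²(3 8 7; -3 -2 5) = Δ·Π!·Σ² = 165/58786  (sign +1)
combine: 4πI² = 1785·252/20995·165/58786 = 62370/1037153
take √, sign -1: I = -0.06917697
No selection rule forces the value: the integral is nonzero (none).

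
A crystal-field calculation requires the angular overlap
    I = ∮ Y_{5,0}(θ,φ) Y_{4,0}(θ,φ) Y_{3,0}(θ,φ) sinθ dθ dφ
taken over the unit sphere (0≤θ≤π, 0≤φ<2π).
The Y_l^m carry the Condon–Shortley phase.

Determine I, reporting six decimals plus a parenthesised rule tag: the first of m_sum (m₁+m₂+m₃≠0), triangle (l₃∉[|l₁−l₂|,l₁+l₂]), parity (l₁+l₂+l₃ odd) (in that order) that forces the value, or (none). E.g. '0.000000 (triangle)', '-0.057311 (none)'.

0.148374 (none)

Checks pass: Σm=0; 12 even; l₃=3∈[1,9].
(2·5+1)(2·4+1)(2·3+1) = 693
Δ: 6! 4! 2! / 13! → 1/180180
sum: t=2:+1/576 t=3:−1/144 t=4:+1/576 = -1/288
3j²(5 4 3; 0 0 0) = Δ·Π!·Σ² = 20/1001  (sign +1)
(m-triple is (0,0,0) — same symbol as above.)
combine: 4πI² = 693·20/1001·20/1001 = 3600/13013
take √, sign +1: I = 0.14837393
No selection rule forces the value: the integral is nonzero (none).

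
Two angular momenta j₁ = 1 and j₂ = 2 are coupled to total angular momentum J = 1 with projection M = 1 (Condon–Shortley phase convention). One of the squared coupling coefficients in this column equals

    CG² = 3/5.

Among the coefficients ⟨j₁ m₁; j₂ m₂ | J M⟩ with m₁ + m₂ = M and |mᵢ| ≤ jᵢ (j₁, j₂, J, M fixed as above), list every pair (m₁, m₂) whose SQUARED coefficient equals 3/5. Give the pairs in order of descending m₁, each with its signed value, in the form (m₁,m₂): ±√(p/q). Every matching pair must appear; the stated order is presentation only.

Admissible pairs with m₁+m₂ = M = 1: (-1,2), (0,1), (1,0)
  (m₁,m₂)=(1,0): CG² = 1/10, CG = +√(1/10)
  (m₁,m₂)=(0,1): CG² = 3/10, CG = −√(3/10)
  (m₁,m₂)=(-1,2): CG² = 3/5, CG = +√(3/5)   ← matches the target
Pairs with CG² = 3/5: (-1,2): +√(3/5)

(-1,2): +√(3/5)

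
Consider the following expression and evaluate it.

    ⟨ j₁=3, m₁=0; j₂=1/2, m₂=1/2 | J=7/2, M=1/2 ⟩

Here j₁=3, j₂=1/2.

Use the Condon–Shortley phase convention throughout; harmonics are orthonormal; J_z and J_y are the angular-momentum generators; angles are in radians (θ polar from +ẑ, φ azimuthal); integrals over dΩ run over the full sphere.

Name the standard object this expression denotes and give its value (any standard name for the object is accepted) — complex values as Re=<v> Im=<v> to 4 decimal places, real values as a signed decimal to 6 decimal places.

This is a Clebsch–Gordan (vector-coupling) coefficient.
triangle: 0!·6!·1!/8! = 720/40320
(j±m)!: 3!·3!·1!·0!·4!·3! = 5184
prefactor² = (2J+1)·Δ·N² = 5184/7
  k=0: +1/(0!·0!·3!·1!·3!·0!) = 1/36
Σ = 1/36  ⇒  CG² = 5184/7·(1/36)² = 4/7
CG = +√(4/7) = +0.755929

Clebsch–Gordan coefficient, +√(4/7) ≈ +0.755929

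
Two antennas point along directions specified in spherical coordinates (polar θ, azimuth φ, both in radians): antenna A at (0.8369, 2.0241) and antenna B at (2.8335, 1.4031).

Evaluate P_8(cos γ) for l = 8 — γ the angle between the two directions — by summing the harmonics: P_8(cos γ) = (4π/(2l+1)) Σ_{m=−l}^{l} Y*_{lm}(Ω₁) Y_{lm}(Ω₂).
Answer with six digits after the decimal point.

-0.184159

Addition theorem: P_8(cos γ) = (4π/17) Σ_m Y*_{lm}(Ω₁) Y_{lm}(Ω₂), m = −8…8:
  m=-8: (-0.04216 - 0.02221j) × (0.00001 + 0.00004j) = 0.00000 - 0.00000j  (running Σ = 0.00000 - 0.00000j)
  m=-7: (-0.00542 + 0.17183j) × (0.00043 - 0.00018j) = 0.00003 + 0.00007j  (running Σ = 0.00003 + 0.00007j)
  m=-6: (0.32986 - 0.14801j) × (-0.00198 - 0.00312j) = -0.00111 - 0.00074j  (running Σ = -0.00108 - 0.00066j)
  m=-5: (-0.35196 - 0.29388j) × (-0.01569 + 0.01411j) = 0.00967 - 0.00035j  (running Σ = 0.00858 - 0.00102j)
  m=-4: (-0.05967 + 0.24132j) × (0.06943 + 0.05510j) = -0.01744 + 0.01347j  (running Σ = -0.00886 + 0.01245j)
  m=-3: (-0.19096 + 0.04088j) × (0.12922 - 0.23482j) = -0.01508 + 0.05012j  (running Σ = -0.02393 + 0.06257j)
  m=-2: (0.22629 + 0.28907j) × (-0.50758 - 0.17692j) = -0.06372 - 0.18676j  (running Σ = -0.08765 - 0.12419j)
  m=-1: (-0.01372 + 0.02816j) × (-0.09135 + 0.53963j) = -0.01394 - 0.00998j  (running Σ = -0.10160 - 0.13416j)
  m=0: (0.36863 + 0.00000j) × (-0.12463 + 0.00000j) = -0.04594 + 0.00000j  (running Σ = -0.14754 - 0.13416j)
  m=1: (0.01372 + 0.02816j) × (0.09135 + 0.53963j) = -0.01394 + 0.00998j  (running Σ = -0.16148 - 0.12419j)
  m=2: (0.22629 - 0.28907j) × (-0.50758 + 0.17692j) = -0.06372 + 0.18676j  (running Σ = -0.22520 + 0.06257j)
  m=3: (0.19096 + 0.04088j) × (-0.12922 - 0.23482j) = -0.01508 - 0.05012j  (running Σ = -0.24028 + 0.01245j)
  m=4: (-0.05967 - 0.24132j) × (0.06943 - 0.05510j) = -0.01744 - 0.01347j  (running Σ = -0.25772 - 0.00102j)
  m=5: (0.35196 - 0.29388j) × (0.01569 + 0.01411j) = 0.00967 + 0.00035j  (running Σ = -0.24805 - 0.00066j)
  m=6: (0.32986 + 0.14801j) × (-0.00198 + 0.00312j) = -0.00111 + 0.00074j  (running Σ = -0.24916 + 0.00007j)
  m=7: (0.00542 + 0.17183j) × (-0.00043 - 0.00018j) = 0.00003 - 0.00007j  (running Σ = -0.24913 - 0.00000j)
  m=8: (-0.04216 + 0.02221j) × (0.00001 - 0.00004j) = 0.00000 + 0.00000j  (running Σ = -0.24913 + 0.00000j)
Accumulated sum -0.24913 + 0.00000j; after 4π/(2l+1) scaling, -0.18416 + 0.00000j ⇒ P_8 = -0.184159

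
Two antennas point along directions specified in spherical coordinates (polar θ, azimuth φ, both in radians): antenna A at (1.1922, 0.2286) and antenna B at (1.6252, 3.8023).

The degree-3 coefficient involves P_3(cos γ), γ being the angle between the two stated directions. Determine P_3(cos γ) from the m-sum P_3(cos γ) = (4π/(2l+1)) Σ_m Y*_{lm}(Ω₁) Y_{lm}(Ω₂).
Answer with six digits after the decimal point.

Addition theorem: P_3(cos γ) = (4π/7) Σ_m Y*_{lm}(Ω₁) Y_{lm}(Ω₂), m = −3…3:
  m=-3: Y*=+0.259040+0.211972i  Y=+0.166077+0.380729i  product -0.037683+0.133828i
  m=-2: Y*=+0.292640+0.143969i  Y=-0.013675+0.053694i  product -0.011732+0.013744i
  m=-1: Y*=-0.092693-0.021567i  Y=+0.251025-0.195107i  product -0.027476+0.012671i
  m=+0: Y*=-0.319577-0.000000i  Y=+0.060576+0.000000i  product -0.019359-0.000000i
  m=+1: Y*=+0.092693-0.021567i  Y=-0.251025-0.195107i  product -0.027476-0.012671i
  m=+2: Y*=+0.292640-0.143969i  Y=-0.013675-0.053694i  product -0.011732-0.013744i
  m=+3: Y*=-0.259040+0.211972i  Y=-0.166077+0.380729i  product -0.037683-0.133828i
Accumulated sum -0.173142+0.000000i; after 4π/(2l+1) scaling, -0.310823+0.000000i ⇒ P_3 = -0.310823

-0.310823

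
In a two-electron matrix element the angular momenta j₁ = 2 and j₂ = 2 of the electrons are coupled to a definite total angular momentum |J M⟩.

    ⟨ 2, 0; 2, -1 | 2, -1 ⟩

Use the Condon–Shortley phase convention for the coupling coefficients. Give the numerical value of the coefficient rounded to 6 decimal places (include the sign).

−√(1/14) ≈ -0.267261

triangle: 2!*2!*2!/7! = 8/5040
(j±m)!: 2!*2!*1!*3!*1!*3! = 144
prefactor² = (2J+1)*Δ*N² = 8/7
  k=0: +1/(0!*2!*2!*1!*0!*1!) = 1/4
  k=1: −1/(1!*1!*1!*0!*1!*2!) = -1/2
Σ = -1/4  ⇒  CG² = 8/7*(-1/4)² = 1/14
CG = −√(1/14) = -0.267261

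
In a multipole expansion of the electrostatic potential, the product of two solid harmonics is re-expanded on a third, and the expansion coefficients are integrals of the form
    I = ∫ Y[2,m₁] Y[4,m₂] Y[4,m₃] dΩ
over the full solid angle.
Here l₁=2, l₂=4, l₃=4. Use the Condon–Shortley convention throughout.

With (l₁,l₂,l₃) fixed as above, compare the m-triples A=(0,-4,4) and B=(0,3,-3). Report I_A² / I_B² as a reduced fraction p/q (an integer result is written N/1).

l's match ⇒ only the (l;m) 3-j factors differ between A and B.
A: triangle coeff Δ(2,4,4) = 1/13860; Σ_t [0,0]: t=0:+1/2880 = 1/2880; (3j)²=28/495 [(2 4 4; 0 -4 4)], sign=+1
B: triangle coeff Δ(2,4,4) = 1/13860; Σ_t [1,2]: t=1:−1/720 t=2:+1/480 = 1/1440; (3j)²=7/1980 [(2 4 4; 0 3 -3)], sign=-1
I_A²/I_B² = (28/495)/(7/1980) = 16/1

16/1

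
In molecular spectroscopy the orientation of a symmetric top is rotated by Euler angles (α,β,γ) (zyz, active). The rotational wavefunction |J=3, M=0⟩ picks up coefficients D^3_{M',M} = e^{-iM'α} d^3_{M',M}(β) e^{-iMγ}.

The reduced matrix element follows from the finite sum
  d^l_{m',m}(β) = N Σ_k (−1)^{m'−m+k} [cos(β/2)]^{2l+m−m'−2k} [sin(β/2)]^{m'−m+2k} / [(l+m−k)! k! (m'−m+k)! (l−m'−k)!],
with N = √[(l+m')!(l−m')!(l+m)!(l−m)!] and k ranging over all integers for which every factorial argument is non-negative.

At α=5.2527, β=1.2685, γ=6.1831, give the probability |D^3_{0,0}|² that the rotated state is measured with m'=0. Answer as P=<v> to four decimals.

P=0.1449

D^3_{0,0}(5.2527,1.2685,6.1831) = e^{-i·0·5.2527}·d^3_{0,0}(1.2685)·e^{-i·0·6.1831}. Compute d first:
Half-angle: c=0.805516, s=0.592574. N=√(6·6·6·6)=36.000000
The bounds max(0,m−m')=0 and min(l+m,l−m')=3 give 4 terms
  k=0: (−1)^0·36.0000/(36)·0.8055^6·0.5926^0 = +0.273178
  k=1: (−1)^1·36.0000/(4)·0.8055^4·0.5926^2 = -1.330529
  k=2: (−1)^2·36.0000/(4)·0.8055^2·0.5926^4 = +0.720046
  k=3: (−1)^3·36.0000/(36)·0.8055^0·0.5926^6 = -0.043297
d^3_{0,0}(1.2685) = +0.273178 -1.330529 +0.720046 -0.043297 = -0.380602
|D^3_{0,0}|² = |d^3_{0,0}(β)|² = (-0.380602)² = 0.144858 (the z-rotation phases have unit modulus)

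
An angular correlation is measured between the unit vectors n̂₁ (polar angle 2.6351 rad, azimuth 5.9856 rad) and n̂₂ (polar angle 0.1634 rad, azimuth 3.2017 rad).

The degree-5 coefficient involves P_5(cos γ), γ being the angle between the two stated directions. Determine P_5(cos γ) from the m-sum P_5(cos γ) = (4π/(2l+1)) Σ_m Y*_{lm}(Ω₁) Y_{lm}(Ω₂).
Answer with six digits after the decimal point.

-0.243951

Term-by-term m-sum for l=5 (normalisation 4π/11 = 1.142397):
  m=-5: (0.001032, -0.012427) × (-0.000051, 0.000016) = (0.000000, 0.000001)  (running Σ = (0.000000, 0.000001))
  m=-4: (-0.026395, 0.065998) × (0.000985, -0.000241) = (-0.000010, 0.000071)  (running Σ = (-0.000010, 0.000072))
  m=-3: (0.145718, -0.180920) × (-0.011372, 0.002073) = (-0.001282, 0.002359)  (running Σ = (-0.001292, 0.002431))
  m=-2: (-0.373701, 0.253022) × (0.084376, -0.010192) = (-0.028952, 0.025158)  (running Σ = (-0.030244, 0.027589))
  m=-1: (0.382301, -0.117249) × (-0.378288, 0.022765) = (-0.141951, 0.053057)  (running Σ = (-0.172195, 0.080646))
  m=0: (0.172797, -0.000000) × (0.757229, 0.000000) = (0.130847, 0.000000)  (running Σ = (-0.041348, 0.080646))
  m=1: (-0.382301, -0.117249) × (0.378288, 0.022765) = (-0.141951, -0.053057)  (running Σ = (-0.183299, 0.027589))
  m=2: (-0.373701, -0.253022) × (0.084376, 0.010192) = (-0.028952, -0.025158)  (running Σ = (-0.212251, 0.002431))
  m=3: (-0.145718, -0.180920) × (0.011372, 0.002073) = (-0.001282, -0.002359)  (running Σ = (-0.213533, 0.000072))
  m=4: (-0.026395, -0.065998) × (0.000985, 0.000241) = (-0.000010, -0.000071)  (running Σ = (-0.213544, 0.000001))
  m=5: (-0.001032, -0.012427) × (0.000051, 0.000016) = (0.000000, -0.000001)  (running Σ = (-0.213543, 0.000000))
Accumulated sum (-0.213543, 0.000000); after 4π/(2l+1) scaling, (-0.243951, 0.000000) ⇒ P_5 = -0.243951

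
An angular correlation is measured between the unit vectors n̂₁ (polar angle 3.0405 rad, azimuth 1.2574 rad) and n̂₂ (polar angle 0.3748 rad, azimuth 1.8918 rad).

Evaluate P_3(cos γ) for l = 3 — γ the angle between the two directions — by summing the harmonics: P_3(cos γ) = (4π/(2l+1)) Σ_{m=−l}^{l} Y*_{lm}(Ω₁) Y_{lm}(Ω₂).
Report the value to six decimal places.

Summing Y*_{l m}(θ₁,φ₁)·Y_{l m}(θ₂,φ₂) over m ∈ [−3, 3]; prefactor 4π/(2·3+1) = 1.795196:
  m=-3: (-0.000346-0.000253i) × (+0.016804+0.011689i) = -0.000003-0.000008i  (running Σ = -0.000003-0.000008i)
  m=-2: (+0.008387-0.006074i) × (-0.102080+0.076322i) = -0.000393+0.001260i  (running Σ = -0.000395+0.001252i)
  m=-1: (+0.039708+0.122528i) × (-0.124304-0.373843i) = +0.040870-0.030075i  (running Σ = +0.040475-0.028823i)
  m=0: (-0.723635-0.000000i) × (+0.461837+0.000000i) = -0.334201-0.000000i  (running Σ = -0.293727-0.028823i)
  m=1: (-0.039708+0.122528i) × (+0.124304-0.373843i) = +0.040870+0.030075i  (running Σ = -0.252856+0.001252i)
  m=2: (+0.008387+0.006074i) × (-0.102080-0.076322i) = -0.000393-0.001260i  (running Σ = -0.253249-0.000008i)
  m=3: (+0.000346-0.000253i) × (-0.016804+0.011689i) = -0.000003+0.000008i  (running Σ = -0.253252+0.000000i)
Σ over m = -0.253252+0.000000i; ×(4π/7) → -0.454637+0.000000i. Real part: -0.454637

-0.454637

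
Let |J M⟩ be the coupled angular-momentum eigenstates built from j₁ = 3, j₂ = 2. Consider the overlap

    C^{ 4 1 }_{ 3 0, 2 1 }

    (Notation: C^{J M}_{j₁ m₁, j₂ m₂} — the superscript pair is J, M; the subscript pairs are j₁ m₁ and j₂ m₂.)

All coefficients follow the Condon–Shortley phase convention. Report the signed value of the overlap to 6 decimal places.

j₁+j₂−J=1  J+j₁−j₂=5  J−j₁+j₂=3  j₁+j₂+J+1=10
(j₁±m₁, j₂±m₂, J±M) = (3,3,3,1,5,3)
P² = 1944/7
sum k=0..1:
  [0] +1/72 = 1/72
  [1] −1/24 = -1/24
S = -1/36
C² = P²·S² = 3/14 ; C = -0.462910

−√(3/14) = -0.462910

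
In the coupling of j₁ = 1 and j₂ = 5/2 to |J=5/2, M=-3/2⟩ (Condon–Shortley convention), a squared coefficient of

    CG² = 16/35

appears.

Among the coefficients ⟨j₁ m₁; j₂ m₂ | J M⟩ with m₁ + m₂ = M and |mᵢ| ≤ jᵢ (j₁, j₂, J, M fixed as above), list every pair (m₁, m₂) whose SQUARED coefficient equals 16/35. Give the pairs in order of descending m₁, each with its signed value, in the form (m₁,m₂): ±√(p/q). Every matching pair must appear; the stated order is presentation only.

(-1,-1/2): −√(16/35)

Admissible pairs with m₁+m₂ = M = -3/2: (-1,-1/2), (0,-3/2), (1,-5/2)
  (m₁,m₂)=(1,-5/2): CG² = 2/7, CG = +√(2/7)
  (m₁,m₂)=(0,-3/2): CG² = 9/35, CG = +√(9/35)
  (m₁,m₂)=(-1,-1/2): CG² = 16/35, CG = −√(16/35)   ← matches the target
Pairs with CG² = 16/35: (-1,-1/2): −√(16/35)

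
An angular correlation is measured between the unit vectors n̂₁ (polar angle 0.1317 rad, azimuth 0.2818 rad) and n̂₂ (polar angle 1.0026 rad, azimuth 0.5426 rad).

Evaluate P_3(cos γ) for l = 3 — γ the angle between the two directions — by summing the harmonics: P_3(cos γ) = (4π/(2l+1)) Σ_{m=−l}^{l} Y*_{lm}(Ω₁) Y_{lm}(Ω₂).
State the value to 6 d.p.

-0.304018

Summing Y*_{l m}(θ₁,φ₁)·Y_{l m}(θ₂,φ₂) over m ∈ [−3, 3]; prefactor 4π/(2·3+1) = 1.795196:
  term(m=-3) = (0.000167, -0.000166)   from Y*(Ω₁)=(0.000627, 0.000707), Y(Ω₂)=(-0.014234, -0.249430)
  term(m=-2) = (0.005918, -0.003401)   from Y*(Ω₁)=(0.014769, 0.009334), Y(Ω₂)=(0.182353, -0.345533)
  term(m=-1) = (0.019577, -0.005225)   from Y*(Ω₁)=(0.159549, 0.046190), Y(Ω₂)=(0.104467, -0.062990)
  term(m=+0) = (-0.220676, 0.000000)   from Y*(Ω₁)=(0.707991, -0.000000), Y(Ω₂)=(-0.311693, 0.000000)
  term(m=+1) = (0.019577, 0.005225)   from Y*(Ω₁)=(-0.159549, 0.046190), Y(Ω₂)=(-0.104467, -0.062990)
  term(m=+2) = (0.005918, 0.003401)   from Y*(Ω₁)=(0.014769, -0.009334), Y(Ω₂)=(0.182353, 0.345533)
  term(m=+3) = (0.000167, 0.000166)   from Y*(Ω₁)=(-0.000627, 0.000707), Y(Ω₂)=(0.014234, -0.249430)
Accumulated sum (-0.169351, 0.000000); after 4π/(2l+1) scaling, (-0.304018, 0.000000) ⇒ P_3 = -0.304018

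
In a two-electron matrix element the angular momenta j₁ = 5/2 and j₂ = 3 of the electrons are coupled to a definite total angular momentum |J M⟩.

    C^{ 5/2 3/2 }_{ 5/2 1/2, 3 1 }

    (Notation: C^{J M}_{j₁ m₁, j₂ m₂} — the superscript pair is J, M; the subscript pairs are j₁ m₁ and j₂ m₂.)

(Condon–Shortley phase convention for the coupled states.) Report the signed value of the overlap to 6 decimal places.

+0.169031  (= +√(1/35))

√[6·3!2!3!/9! · 3!2!4!2!4!1!] = √(576/35)
  +(−1)^1/∏(1,2,1,3,1,0)! = -1/12  (running -1/12)
  +(−1)^2/∏(2,1,0,2,2,1)! = 1/8  (running 1/24)
⟨..|..⟩ = √(576/35)·(1/24) = +0.169031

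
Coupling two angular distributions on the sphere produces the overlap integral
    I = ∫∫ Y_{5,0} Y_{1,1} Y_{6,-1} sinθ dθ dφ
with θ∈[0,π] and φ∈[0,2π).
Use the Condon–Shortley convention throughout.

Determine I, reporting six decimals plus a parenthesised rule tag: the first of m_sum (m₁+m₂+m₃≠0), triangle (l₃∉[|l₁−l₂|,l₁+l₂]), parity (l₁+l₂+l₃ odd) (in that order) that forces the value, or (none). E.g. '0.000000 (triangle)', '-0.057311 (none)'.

-0.187239 (none)

Rules hold: Σm=0, L=12 even, 4≤6≤6.
N = 11·3·13 = 429
Δ = 0!·10!·2!/13! = 1/858
Racah Σ t=0..0: t=0:+1/14400 = 1/14400
⇒ 3j(5 1 6; 0 0 0)² = 6/143, sgn +1
Racah Σ t=0..0: t=0:+1/28800 = 1/28800
⇒ 3j(5 1 6; 0 1 -1)² = 7/286, sgn -1
4πI² = N·(3j₀)²·(3jₘ)² = 63/143
I = -1·√(0.440559/4π) = -0.18723944
No selection rule forces the value: the integral is nonzero (none).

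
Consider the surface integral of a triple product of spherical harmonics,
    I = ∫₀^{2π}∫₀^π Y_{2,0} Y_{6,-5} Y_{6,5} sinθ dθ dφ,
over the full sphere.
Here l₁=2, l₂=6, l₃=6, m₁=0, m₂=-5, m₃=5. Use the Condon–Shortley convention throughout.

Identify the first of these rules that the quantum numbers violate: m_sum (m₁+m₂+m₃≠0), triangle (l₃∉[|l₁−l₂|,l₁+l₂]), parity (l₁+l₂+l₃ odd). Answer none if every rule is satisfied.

none

m₁+m₂+m₃ = 0 − 5 + 5 = 0  ✓
triangle: |2−6|=4 ≤ l₃=6 ≤ 2+6=8  ✓
parity: l₁+l₂+l₃ = 14 is even  ✓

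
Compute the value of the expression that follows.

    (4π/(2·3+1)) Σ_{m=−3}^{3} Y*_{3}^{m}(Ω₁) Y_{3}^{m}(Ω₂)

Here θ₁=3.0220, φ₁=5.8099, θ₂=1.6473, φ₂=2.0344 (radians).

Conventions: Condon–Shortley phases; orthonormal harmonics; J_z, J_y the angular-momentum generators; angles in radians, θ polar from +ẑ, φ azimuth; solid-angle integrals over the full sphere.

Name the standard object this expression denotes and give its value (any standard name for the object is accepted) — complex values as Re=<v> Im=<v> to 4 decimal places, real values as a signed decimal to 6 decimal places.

This sum is the spherical-harmonic addition theorem: it equals the Legendre polynomial P_l(cos γ) of the angle γ between the two directions.
Term-by-term m-sum for l=3 (normalisation 4π/7 = 1.795196):
  [-3]  conj(Y_{3,-3})(Ω₁) = (0.000107, -0.000701) ; Y_{3,-3}(Ω₂) = (0.406893, 0.074036) ; Δ = (0.000095, -0.000277)
  [-2]  conj(Y_{3,-2})(Ω₁) = (-0.008442, 0.011720) ; Y_{3,-2}(Ω₂) = (0.046597, -0.062118) ; Δ = (0.000335, 0.001070)
  [-1]  conj(Y_{3,-1})(Ω₁) = (0.134835, -0.069050) ; Y_{3,-1}(Ω₂) = (0.139887, 0.279804) ; Δ = (0.038182, 0.028068)
  [+0]  conj(Y_{3,0})(Ω₁) = (-0.714652, -0.000000) ; Y_{3,0}(Ω₂) = (0.084732, 0.000000) ; Δ = (-0.060554, -0.000000)
  [+1]  conj(Y_{3,1})(Ω₁) = (-0.134835, -0.069050) ; Y_{3,1}(Ω₂) = (-0.139887, 0.279804) ; Δ = (0.038182, -0.028068)
  [+2]  conj(Y_{3,2})(Ω₁) = (-0.008442, -0.011720) ; Y_{3,2}(Ω₂) = (0.046597, 0.062118) ; Δ = (0.000335, -0.001070)
  [+3]  conj(Y_{3,3})(Ω₁) = (-0.000107, -0.000701) ; Y_{3,3}(Ω₂) = (-0.406893, 0.074036) ; Δ = (0.000095, 0.000277)
Σ over m = (0.016670, 0.000000); ×(4π/7) → (0.029926, 0.000000). Real part: 0.029926

Legendre polynomial (addition theorem), +0.029926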